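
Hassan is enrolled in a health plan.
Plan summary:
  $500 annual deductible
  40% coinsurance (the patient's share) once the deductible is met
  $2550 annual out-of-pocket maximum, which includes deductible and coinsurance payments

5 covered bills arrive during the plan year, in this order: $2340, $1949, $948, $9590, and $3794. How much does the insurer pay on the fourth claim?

$9434.80

Bill 1, $2340: $500 finishes the deductible; $1840 goes to coinsurance; 40% of $1840 = $736. Patient pays $1236; OOP now $1236. Insurer: $2340 − $1236 = $1104.
Bill 2, $1949: deductible already satisfied, so patient's share is 40% × $1949 = $779.60. Patient pays $779.60; OOP now $2015.60. Insurer: $1949 − $779.60 = $1169.40.
Bill 3, $948: deductible met; 40% of $948 = $379.20. Cost to patient: $379.20. OOP to date $2394.80. Plan pays $948 − $379.20 = $568.80.
Bill 4, $9590: deductible already satisfied, so patient's share is 40% × $9590 = $3836. Adding that to $2394.80 gives $6230.80, past the $2550 cap; patient pays only $2550 − $2394.80 = $155.20. Insurer: $9590 − $155.20 = $9434.80.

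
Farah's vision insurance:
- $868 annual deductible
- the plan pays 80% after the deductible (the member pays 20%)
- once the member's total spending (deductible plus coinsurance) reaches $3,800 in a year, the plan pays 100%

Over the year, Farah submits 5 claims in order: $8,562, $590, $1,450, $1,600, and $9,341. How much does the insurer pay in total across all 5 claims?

$17,743

#1 ($8,562): $868 finishes the deductible; $7,694 goes to coinsurance; 20% of $7,694 = $1,538.80. Cost to member: $2,406.80. OOP to date $2,406.80. Insurer: $8,562 − $2,406.80 = $6,155.20.
#2 ($590): 20% coinsurance on $590 = $118. Member owes $118 (running OOP $2,524.80). Insurer: $590 − $118 = $472.
#3 ($1,450): 20% coinsurance on $1,450 = $290. Member owes $290 (running OOP $2,814.80). Insurer: $1,450 − $290 = $1,160.
#4 ($1,600): deductible met; 20% of $1,600 = $320. Member owes $320 (running OOP $3,134.80). Insurer: $1,600 − $320 = $1,280.
#5 ($9,341): deductible met; 20% of $9,341 = $1,868.20. That would push OOP to $5,003, over the $3,800 cap, so member pays $3,800 − $3,134.80 = $665.20. Insurer: $9,341 − $665.20 = $8,675.80.
Insurer total: $6,155.20 + $472 + $1,160 + $1,280 + $8,675.80 = $17,743.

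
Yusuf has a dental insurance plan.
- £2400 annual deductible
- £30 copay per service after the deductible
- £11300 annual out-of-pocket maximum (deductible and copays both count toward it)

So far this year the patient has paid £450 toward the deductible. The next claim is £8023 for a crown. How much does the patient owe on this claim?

Remaining deductible: £2400 − £450 = £1950.
After the £1950 deductible portion, £8023 − £1950 = £6073 is subject to the copay.
Copay on this service: £30.
So the patient owes £1950 + £30 = £1980 before any cap.
Cumulative spending £450 + £1980 = £2430 stays under the £11300 maximum.

£1980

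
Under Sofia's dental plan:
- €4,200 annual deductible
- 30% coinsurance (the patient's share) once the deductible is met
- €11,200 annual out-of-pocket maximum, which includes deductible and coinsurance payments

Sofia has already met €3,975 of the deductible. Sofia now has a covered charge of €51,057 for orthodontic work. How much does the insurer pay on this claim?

€43,832

Remaining deductible: €4,200 − €3,975 = €225.
After the €225 deductible portion, €51,057 − €225 = €50,832 is subject to coinsurance.
Patient's 30% share of €50,832 is €15,249.60.
Patient responsibility before any cap: €225 + €15,249.60 = €15,474.60.
That would bring total out-of-pocket to €19,449.60, past the €11,200 cap. The patient is capped at €11,200 − €3,975 = €7,225 on this claim.
The plan picks up €51,057 − €7,225 = €43,832.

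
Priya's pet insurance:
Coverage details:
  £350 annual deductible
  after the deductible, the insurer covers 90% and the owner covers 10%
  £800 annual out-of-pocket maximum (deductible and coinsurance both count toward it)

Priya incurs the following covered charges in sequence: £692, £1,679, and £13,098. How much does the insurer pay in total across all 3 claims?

£14,669

#1 (£692): £350 to deductible, leaving £342; owner's 10% is £34.20. Cost to owner: £384.20. OOP to date £384.20. Plan pays £692 − £384.20 = £307.80.
#2 (£1,679): deductible already satisfied, so owner's share is 10% × £1,679 = £167.90. Owner pays £167.90; OOP now £552.10. Plan pays £1,679 − £167.90 = £1,511.10.
#3 (£13,098): deductible met; 10% of £13,098 = £1,309.80. OOP would hit £1,861.90 > £800, so the cap limits the owner to £800 − £552.10 = £247.90. Insurer: £13,098 − £247.90 = £12,850.10.
Insurer total: £307.80 + £1,511.10 + £12,850.10 = £14,669.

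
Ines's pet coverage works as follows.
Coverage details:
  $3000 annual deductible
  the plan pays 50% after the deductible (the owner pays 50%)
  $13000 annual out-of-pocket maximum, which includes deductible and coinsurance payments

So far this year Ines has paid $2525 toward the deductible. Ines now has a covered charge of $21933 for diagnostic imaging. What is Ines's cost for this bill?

$2525 of the $3000 deductible is already met, leaving $475.
The remaining $21458 (= $21933 − $475) moves to coinsurance.
Owner's 50% share of $21458 is $10729.
That puts the owner's cost at $475 + $10729 = $11204 before any cap.
That would bring total out-of-pocket to $13729, past the $13000 cap. The owner is capped at $13000 − $2525 = $10475 on this claim.

$10475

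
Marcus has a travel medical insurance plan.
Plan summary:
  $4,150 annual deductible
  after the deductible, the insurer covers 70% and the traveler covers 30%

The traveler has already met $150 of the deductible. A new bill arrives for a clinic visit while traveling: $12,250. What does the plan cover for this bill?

Deductible still to meet: $4,150 − $150 = $4,000.
After the $4,000 deductible portion, $12,250 − $4,000 = $8,250 is subject to coinsurance.
30% of $8,250 = $2,475 falls to the traveler.
That puts the traveler's cost at $4,000 + $2,475 = $6,475.
The plan picks up $12,250 − $6,475 = $5,775.

$5,775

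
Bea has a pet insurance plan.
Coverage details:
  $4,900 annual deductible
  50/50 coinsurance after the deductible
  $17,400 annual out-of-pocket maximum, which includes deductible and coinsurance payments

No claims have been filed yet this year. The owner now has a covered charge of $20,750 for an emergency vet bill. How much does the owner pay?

$12,825

The full $4,900 deductible is still open; $4,900 of this bill applies to it.
That leaves $20,750 − $4,900 = $15,850 for coinsurance.
Coinsurance: $15,850 × 50% = $7,925.
So the owner owes $4,900 + $7,925 = $12,825 before any cap.
Year-to-date out-of-pocket becomes $0 + $12,825 = $12,825, still under the $17,400 maximum, so no cap applies.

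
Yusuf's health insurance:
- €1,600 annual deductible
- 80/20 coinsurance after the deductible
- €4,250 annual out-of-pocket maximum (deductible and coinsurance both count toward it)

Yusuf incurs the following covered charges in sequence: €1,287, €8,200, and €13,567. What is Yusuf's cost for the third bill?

#1 (€1,287): all of it applies to the deductible. Patient owes €1,287 (running OOP €1,287).
#2 (€8,200): €313 to deductible, leaving €7,887; 20% of €7,887 = €1,577.40. Patient owes €1,890.40 (running OOP €3,177.40).
#3 (€13,567): deductible already satisfied, so patient's share is 20% × €13,567 = €2,713.40. Adding that to €3,177.40 gives €5,890.80, past the €4,250 cap; patient pays only €4,250 − €3,177.40 = €1,072.60.

€1,072.60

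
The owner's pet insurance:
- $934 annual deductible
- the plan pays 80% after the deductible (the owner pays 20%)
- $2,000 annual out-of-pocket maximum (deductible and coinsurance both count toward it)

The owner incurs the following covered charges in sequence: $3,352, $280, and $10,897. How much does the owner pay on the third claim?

$526.40

#1 ($3,352): $934 finishes the deductible; $2,418 goes to coinsurance; owner's 20% is $483.60. Owner pays $1,417.60; OOP now $1,417.60.
#2 ($280): deductible met; 20% of $280 = $56. Owner owes $56 (running OOP $1,473.60).
#3 ($10,897): deductible already satisfied, so owner's share is 20% × $10,897 = $2,179.40. Adding that to $1,473.60 gives $3,653, past the $2,000 cap; owner pays only $2,000 − $1,473.60 = $526.40.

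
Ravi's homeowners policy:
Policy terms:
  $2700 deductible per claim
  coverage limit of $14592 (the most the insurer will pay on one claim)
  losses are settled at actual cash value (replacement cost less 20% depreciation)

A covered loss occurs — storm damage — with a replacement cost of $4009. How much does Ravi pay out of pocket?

$3501.80

Actual cash value after 20% depreciation: $4009 × 80% = $3207.20.
Less the $2700 deductible: $3207.20 − $2700 = $507.20.
$507.20 ≤ $14592, so the limit doesn't bind; insurer pays $507.20.
The homeowner bears the rest of the original loss: $4009 − $507.20 = $3501.80.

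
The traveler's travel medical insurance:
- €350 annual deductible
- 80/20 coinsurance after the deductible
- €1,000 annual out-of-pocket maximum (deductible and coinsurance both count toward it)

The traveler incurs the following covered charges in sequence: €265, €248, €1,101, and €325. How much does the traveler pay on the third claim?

€220.20

#1 (€265): entire amount goes to the deductible. Traveler owes €265 (running OOP €265).
#2 (€248): €85 finishes the deductible; €163 goes to coinsurance; 20% of €163 = €32.60. Traveler pays €117.60; OOP now €382.60.
#3 (€1,101): deductible already satisfied, so traveler's share is 20% × €1,101 = €220.20. Cost to traveler: €220.20. OOP to date €602.80.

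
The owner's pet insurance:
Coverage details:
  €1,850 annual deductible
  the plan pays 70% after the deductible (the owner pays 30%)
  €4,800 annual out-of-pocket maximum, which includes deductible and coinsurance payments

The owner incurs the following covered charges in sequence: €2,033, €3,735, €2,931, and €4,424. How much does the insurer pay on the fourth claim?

€3,528.70

#1 (€2,033): €1,850 to deductible, leaving €183; coinsurance €183 × 30% = €54.90. Cost to owner: €1,904.90. OOP to date €1,904.90. Plan pays €2,033 − €1,904.90 = €128.10.
#2 (€3,735): 30% coinsurance on €3,735 = €1,120.50. Owner pays €1,120.50; OOP now €3,025.40. Plan pays €3,735 − €1,120.50 = €2,614.50.
#3 (€2,931): deductible already satisfied, so owner's share is 30% × €2,931 = €879.30. Cost to owner: €879.30. OOP to date €3,904.70. Insurer: €2,931 − €879.30 = €2,051.70.
#4 (€4,424): 30% coinsurance on €4,424 = €1,327.20. OOP would hit €5,231.90 > €4,800, so the cap limits the owner to €4,800 − €3,904.70 = €895.30. Plan pays €4,424 − €895.30 = €3,528.70.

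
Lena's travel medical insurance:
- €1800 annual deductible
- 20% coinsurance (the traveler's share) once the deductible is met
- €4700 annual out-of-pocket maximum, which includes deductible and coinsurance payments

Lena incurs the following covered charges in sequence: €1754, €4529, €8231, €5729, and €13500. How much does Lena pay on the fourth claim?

Claim 1 — €1754: all of it applies to the deductible. Cost to traveler: €1754. OOP to date €1754.
Claim 2 — €4529: €46 to deductible, leaving €4483; coinsurance €4483 × 20% = €896.60. Traveler pays €942.60; OOP now €2696.60.
Claim 3 — €8231: deductible met; 20% of €8231 = €1646.20. Traveler owes €1646.20 (running OOP €4342.80).
Claim 4 — €5729: 20% coinsurance on €5729 = €1145.80. That would push OOP to €5488.60, over the €4700 cap, so traveler pays €4700 − €4342.80 = €357.20.

€357.20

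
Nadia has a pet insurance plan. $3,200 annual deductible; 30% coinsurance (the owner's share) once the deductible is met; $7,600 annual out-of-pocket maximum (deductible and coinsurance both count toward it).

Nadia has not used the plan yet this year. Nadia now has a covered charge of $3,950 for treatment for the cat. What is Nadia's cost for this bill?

Nothing has been paid toward the $3,200 deductible, so the first $3,200 of this charge is applied there.
The remaining $750 (= $3,950 − $3,200) moves to coinsurance.
Owner's 30% share of $750 is $225.
Owner responsibility before any cap: $3,200 + $225 = $3,425.
Cumulative spending $0 + $3,425 = $3,425 stays under the $7,600 maximum.

$3,425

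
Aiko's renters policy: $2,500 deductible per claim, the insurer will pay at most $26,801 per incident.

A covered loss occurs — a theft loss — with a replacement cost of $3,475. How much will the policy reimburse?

$975

After the deductible, $3,475 − $2,500 = $975 remains.
$975 is within the $26,801 limit, so the insurer pays $975.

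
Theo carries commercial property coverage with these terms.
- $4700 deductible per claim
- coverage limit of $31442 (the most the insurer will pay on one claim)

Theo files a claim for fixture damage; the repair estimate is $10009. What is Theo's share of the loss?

After the deductible, $10009 − $4700 = $5309 remains.
$5309 is within the $31442 limit, so the insurer pays $5309.
Out of pocket: $10009 − $5309 = $4700.

$4700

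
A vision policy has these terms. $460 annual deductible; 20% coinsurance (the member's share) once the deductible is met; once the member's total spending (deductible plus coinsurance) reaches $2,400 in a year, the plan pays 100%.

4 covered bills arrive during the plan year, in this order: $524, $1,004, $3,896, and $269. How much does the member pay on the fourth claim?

Claim 1 — $524: $460 finishes the deductible; $64 goes to coinsurance; 20% of $64 = $12.80. Member pays $472.80; OOP now $472.80.
Claim 2 — $1,004: deductible already satisfied, so member's share is 20% × $1,004 = $200.80. Member pays $200.80; OOP now $673.60.
Claim 3 — $3,896: 20% coinsurance on $3,896 = $779.20. Member pays $779.20; OOP now $1,452.80.
Claim 4 — $269: deductible already satisfied, so member's share is 20% × $269 = $53.80. Member owes $53.80 (running OOP $1,506.60).

$53.80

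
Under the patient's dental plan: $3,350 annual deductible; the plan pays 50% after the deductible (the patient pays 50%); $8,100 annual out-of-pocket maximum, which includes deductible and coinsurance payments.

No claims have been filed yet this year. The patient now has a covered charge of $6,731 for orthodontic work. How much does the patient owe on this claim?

Nothing has been paid toward the $3,350 deductible, so the first $3,350 of this charge is applied there.
The remaining $3,381 (= $6,731 − $3,350) moves to coinsurance.
50% of $3,381 = $1,690.50 falls to the patient.
Patient responsibility before any cap: $3,350 + $1,690.50 = $5,040.50.
Year-to-date out-of-pocket becomes $0 + $5,040.50 = $5,040.50, still under the $8,100 maximum, so no cap applies.

$5,040.50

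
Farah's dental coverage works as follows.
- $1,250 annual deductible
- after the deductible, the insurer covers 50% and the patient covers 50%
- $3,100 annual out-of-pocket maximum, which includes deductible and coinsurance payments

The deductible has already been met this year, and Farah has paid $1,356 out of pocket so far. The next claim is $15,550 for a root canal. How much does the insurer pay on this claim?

The deductible is already satisfied, so the full bill goes to coinsurance.
Patient's 50% share of $15,550 is $7,775.
Adding $7,775 to the $1,356 already spent would give $9,131, which exceeds the $3,100 cap; the patient pays just $3,100 − $1,356 = $1,744.
Insurer pays the balance: $15,550 − $1,744 = $13,806.

$13,806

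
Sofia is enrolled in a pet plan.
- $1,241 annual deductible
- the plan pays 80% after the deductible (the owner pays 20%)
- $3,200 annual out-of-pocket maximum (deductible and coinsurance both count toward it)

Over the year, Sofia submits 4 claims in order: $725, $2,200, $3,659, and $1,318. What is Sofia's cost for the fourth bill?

Bill 1, $725: fully absorbed by the deductible. Owner pays $725; OOP now $725.
Bill 2, $2,200: $516 to deductible, leaving $1,684; owner's 20% is $336.80. Cost to owner: $852.80. OOP to date $1,577.80.
Bill 3, $3,659: deductible already satisfied, so owner's share is 20% × $3,659 = $731.80. Cost to owner: $731.80. OOP to date $2,309.60.
Bill 4, $1,318: deductible met; 20% of $1,318 = $263.60. Owner owes $263.60 (running OOP $2,573.20).

$263.60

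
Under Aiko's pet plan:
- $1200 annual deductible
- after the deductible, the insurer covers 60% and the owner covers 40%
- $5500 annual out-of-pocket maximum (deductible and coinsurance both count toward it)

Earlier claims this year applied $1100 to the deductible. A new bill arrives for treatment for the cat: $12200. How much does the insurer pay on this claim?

$7800

Remaining deductible: $1200 − $1100 = $100.
That leaves $12200 − $100 = $12100 for coinsurance.
40% of $12100 = $4840 falls to the owner.
So the owner owes $100 + $4840 = $4940 before any cap.
Year-to-date out-of-pocket would reach $1100 + $4940 = $6040, above the $5500 maximum, so the owner pays only $5500 − $1100 = $4400.
The insurer covers the remainder: $12200 − $4400 = $7800.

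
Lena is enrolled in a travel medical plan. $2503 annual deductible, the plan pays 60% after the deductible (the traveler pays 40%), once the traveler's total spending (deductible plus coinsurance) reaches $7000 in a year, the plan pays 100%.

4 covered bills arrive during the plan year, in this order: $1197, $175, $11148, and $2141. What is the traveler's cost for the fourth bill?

Bill 1, $1197: entire amount goes to the deductible. Traveler owes $1197 (running OOP $1197).
Bill 2, $175: entire amount goes to the deductible. Traveler owes $175 (running OOP $1372).
Bill 3, $11148: deductible takes $1131, $10017 remains; 40% of $10017 = $4006.80. Traveler pays $5137.80; OOP now $6509.80.
Bill 4, $2141: deductible already satisfied, so traveler's share is 40% × $2141 = $856.40. Adding that to $6509.80 gives $7366.20, past the $7000 cap; traveler pays only $7000 − $6509.80 = $490.20.

$490.20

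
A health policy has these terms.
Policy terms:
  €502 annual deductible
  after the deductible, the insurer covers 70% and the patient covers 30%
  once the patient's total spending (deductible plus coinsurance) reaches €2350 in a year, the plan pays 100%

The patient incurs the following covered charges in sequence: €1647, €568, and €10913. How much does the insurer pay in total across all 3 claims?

Claim 1 — €1647: €502 to deductible, leaving €1145; coinsurance €1145 × 30% = €343.50. Patient pays €845.50; OOP now €845.50. Plan pays €1647 − €845.50 = €801.50.
Claim 2 — €568: deductible already satisfied, so patient's share is 30% × €568 = €170.40. Cost to patient: €170.40. OOP to date €1015.90. Insurer: €568 − €170.40 = €397.60.
Claim 3 — €10913: 30% coinsurance on €10913 = €3273.90. Adding that to €1015.90 gives €4289.80, past the €2350 cap; patient pays only €2350 − €1015.90 = €1334.10. Insurer: €10913 − €1334.10 = €9578.90.
Insurer total: €801.50 + €397.60 + €9578.90 = €10778.

€10778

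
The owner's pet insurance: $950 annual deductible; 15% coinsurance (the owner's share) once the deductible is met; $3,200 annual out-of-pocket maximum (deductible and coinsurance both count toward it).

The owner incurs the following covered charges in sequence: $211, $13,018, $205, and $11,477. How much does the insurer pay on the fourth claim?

$11,099.60

Bill 1, $211: fully absorbed by the deductible. Owner pays $211; OOP now $211. Plan pays $211 − $211 = $0.
Bill 2, $13,018: deductible takes $739, $12,279 remains; coinsurance $12,279 × 15% = $1,841.85. Owner owes $2,580.85 (running OOP $2,791.85). Insurer: $13,018 − $2,580.85 = $10,437.15.
Bill 3, $205: deductible already satisfied, so owner's share is 15% × $205 = $30.75. Owner owes $30.75 (running OOP $2,822.60). Plan pays $205 − $30.75 = $174.25.
Bill 4, $11,477: 15% coinsurance on $11,477 = $1,721.55. OOP would hit $4,544.15 > $3,200, so the cap limits the owner to $3,200 − $2,822.60 = $377.40. Plan pays $11,477 − $377.40 = $11,099.60.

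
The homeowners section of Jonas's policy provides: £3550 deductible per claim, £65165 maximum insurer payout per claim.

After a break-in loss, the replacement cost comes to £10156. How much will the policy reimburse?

After the deductible, £10156 − £3550 = £6606 remains.
That's under the £65165 cap, so the insurer reimburses the full £6606.

£6606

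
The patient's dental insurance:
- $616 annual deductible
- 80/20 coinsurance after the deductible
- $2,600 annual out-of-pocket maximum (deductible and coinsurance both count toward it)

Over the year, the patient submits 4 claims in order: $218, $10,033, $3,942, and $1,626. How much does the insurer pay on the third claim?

#1 ($218): all of it applies to the deductible. Patient pays $218; OOP now $218. Plan pays $218 − $218 = $0.
#2 ($10,033): $398 finishes the deductible; $9,635 goes to coinsurance; patient's 20% is $1,927. Patient pays $2,325; OOP now $2,543. Insurer: $10,033 − $2,325 = $7,708.
#3 ($3,942): 20% coinsurance on $3,942 = $788.40. OOP would hit $3,331.40 > $2,600, so the cap limits the patient to $2,600 − $2,543 = $57. Insurer: $3,942 − $57 = $3,885.

$3,885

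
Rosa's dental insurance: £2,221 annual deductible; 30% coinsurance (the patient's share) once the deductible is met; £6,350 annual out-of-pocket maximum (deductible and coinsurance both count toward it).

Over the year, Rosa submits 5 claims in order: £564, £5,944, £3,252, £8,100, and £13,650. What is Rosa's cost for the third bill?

Bill 1, £564: all of it applies to the deductible. Patient pays £564; OOP now £564.
Bill 2, £5,944: £1,657 finishes the deductible; £4,287 goes to coinsurance; 30% of £4,287 = £1,286.10. Patient pays £2,943.10; OOP now £3,507.10.
Bill 3, £3,252: 30% coinsurance on £3,252 = £975.60. Cost to patient: £975.60. OOP to date £4,482.70.

£975.60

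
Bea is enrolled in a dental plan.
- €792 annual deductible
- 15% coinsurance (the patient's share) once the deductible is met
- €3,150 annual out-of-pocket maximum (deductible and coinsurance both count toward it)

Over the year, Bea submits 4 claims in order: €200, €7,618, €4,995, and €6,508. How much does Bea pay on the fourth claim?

€554.85

Bill 1, €200: entire amount goes to the deductible. Patient owes €200 (running OOP €200).
Bill 2, €7,618: deductible takes €592, €7,026 remains; patient's 15% is €1,053.90. Patient owes €1,645.90 (running OOP €1,845.90).
Bill 3, €4,995: 15% coinsurance on €4,995 = €749.25. Patient owes €749.25 (running OOP €2,595.15).
Bill 4, €6,508: deductible met; 15% of €6,508 = €976.20. Adding that to €2,595.15 gives €3,571.35, past the €3,150 cap; patient pays only €3,150 − €2,595.15 = €554.85.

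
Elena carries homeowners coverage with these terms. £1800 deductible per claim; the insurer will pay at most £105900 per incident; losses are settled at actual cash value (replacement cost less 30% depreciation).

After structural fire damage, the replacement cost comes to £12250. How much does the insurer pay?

At 30% depreciation, ACV = £12250 − £3675 = £8575.
Subtract the deductible: £8575 − £1800 = £6775.
That's under the £105900 cap, so the insurer reimburses the full £6775.

£6775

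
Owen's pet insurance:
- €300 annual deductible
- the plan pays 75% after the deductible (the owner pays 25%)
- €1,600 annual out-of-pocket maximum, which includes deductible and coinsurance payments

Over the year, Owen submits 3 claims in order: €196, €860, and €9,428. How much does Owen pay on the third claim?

€1,111

Claim 1 — €196: fully absorbed by the deductible. Cost to owner: €196. OOP to date €196.
Claim 2 — €860: €104 to deductible, leaving €756; owner's 25% is €189. Cost to owner: €293. OOP to date €489.
Claim 3 — €9,428: deductible met; 25% of €9,428 = €2,357. OOP would hit €2,846 > €1,600, so the cap limits the owner to €1,600 − €489 = €1,111.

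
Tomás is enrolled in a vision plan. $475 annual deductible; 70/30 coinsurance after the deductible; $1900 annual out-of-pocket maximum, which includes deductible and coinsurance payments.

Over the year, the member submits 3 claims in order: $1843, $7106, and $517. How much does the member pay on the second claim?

Claim 1 — $1843: $475 finishes the deductible; $1368 goes to coinsurance; member's 30% is $410.40. Member owes $885.40 (running OOP $885.40).
Claim 2 — $7106: deductible met; 30% of $7106 = $2131.80. That would push OOP to $3017.20, over the $1900 cap, so member pays $1900 − $885.40 = $1014.60.

$1014.60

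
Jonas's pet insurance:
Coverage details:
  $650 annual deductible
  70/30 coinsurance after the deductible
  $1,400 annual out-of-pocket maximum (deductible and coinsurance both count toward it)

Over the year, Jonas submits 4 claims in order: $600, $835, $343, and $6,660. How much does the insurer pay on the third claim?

Claim 1 — $600: all of it applies to the deductible. Owner pays $600; OOP now $600. Insurer: $600 − $600 = $0.
Claim 2 — $835: $50 to deductible, leaving $785; 30% of $785 = $235.50. Cost to owner: $285.50. OOP to date $885.50. Plan pays $835 − $285.50 = $549.50.
Claim 3 — $343: 30% coinsurance on $343 = $102.90. Cost to owner: $102.90. OOP to date $988.40. Insurer: $343 − $102.90 = $240.10.

$240.10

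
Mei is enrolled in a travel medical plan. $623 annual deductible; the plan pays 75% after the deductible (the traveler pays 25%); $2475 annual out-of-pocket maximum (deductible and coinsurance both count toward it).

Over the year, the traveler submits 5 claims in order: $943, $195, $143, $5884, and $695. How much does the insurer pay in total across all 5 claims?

$5427.75

Claim 1 — $943: $623 finishes the deductible; $320 goes to coinsurance; coinsurance $320 × 25% = $80. Traveler owes $703 (running OOP $703). Insurer: $943 − $703 = $240.
Claim 2 — $195: 25% coinsurance on $195 = $48.75. Cost to traveler: $48.75. OOP to date $751.75. Plan pays $195 − $48.75 = $146.25.
Claim 3 — $143: deductible met; 25% of $143 = $35.75. Cost to traveler: $35.75. OOP to date $787.50. Plan pays $143 − $35.75 = $107.25.
Claim 4 — $5884: 25% coinsurance on $5884 = $1471. Traveler owes $1471 (running OOP $2258.50). Insurer: $5884 − $1471 = $4413.
Claim 5 — $695: 25% coinsurance on $695 = $173.75. Traveler pays $173.75; OOP now $2432.25. Plan pays $695 − $173.75 = $521.25.
Insurer total = bills − traveler's total = $7860 − $2432.25 = $5427.75.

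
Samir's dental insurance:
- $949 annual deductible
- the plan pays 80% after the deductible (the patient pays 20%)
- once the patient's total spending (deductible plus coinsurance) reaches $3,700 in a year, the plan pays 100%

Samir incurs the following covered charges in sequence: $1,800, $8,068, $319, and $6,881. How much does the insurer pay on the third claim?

Claim 1 ($1,800): $949 finishes the deductible; $851 goes to coinsurance; 20% of $851 = $170.20. Cost to patient: $1,119.20. OOP to date $1,119.20. Plan pays $1,800 − $1,119.20 = $680.80.
Claim 2 ($8,068): deductible already satisfied, so patient's share is 20% × $8,068 = $1,613.60. Patient pays $1,613.60; OOP now $2,732.80. Insurer: $8,068 − $1,613.60 = $6,454.40.
Claim 3 ($319): deductible already satisfied, so patient's share is 20% × $319 = $63.80. Patient pays $63.80; OOP now $2,796.60. Plan pays $319 − $63.80 = $255.20.

$255.20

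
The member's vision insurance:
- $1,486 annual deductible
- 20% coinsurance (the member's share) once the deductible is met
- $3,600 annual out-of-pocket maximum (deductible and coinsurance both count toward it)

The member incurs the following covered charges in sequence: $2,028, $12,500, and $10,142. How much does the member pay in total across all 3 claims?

#1 ($2,028): $1,486 finishes the deductible; $542 goes to coinsurance; 20% of $542 = $108.40. Cost to member: $1,594.40. OOP to date $1,594.40.
#2 ($12,500): deductible met; 20% of $12,500 = $2,500. Adding that to $1,594.40 gives $4,094.40, past the $3,600 cap; member pays only $3,600 − $1,594.40 = $2,005.60.
#3 ($10,142): deductible already satisfied, so member's share is 20% × $10,142 = $2,028.40. Adding that to $3,600 gives $5,628.40, past the $3,600 cap; member pays only $3,600 − $3,600 = $0.
Summing the member's payments: $1,594.40 + $2,005.60 + $0 = $3,600.

$3,600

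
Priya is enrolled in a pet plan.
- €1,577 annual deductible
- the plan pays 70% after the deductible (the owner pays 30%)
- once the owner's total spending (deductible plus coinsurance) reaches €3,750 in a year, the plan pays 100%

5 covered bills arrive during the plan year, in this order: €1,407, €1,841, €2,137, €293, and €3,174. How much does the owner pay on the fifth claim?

#1 (€1,407): fully absorbed by the deductible. Owner owes €1,407 (running OOP €1,407).
#2 (€1,841): €170 finishes the deductible; €1,671 goes to coinsurance; owner's 30% is €501.30. Owner owes €671.30 (running OOP €2,078.30).
#3 (€2,137): 30% coinsurance on €2,137 = €641.10. Owner owes €641.10 (running OOP €2,719.40).
#4 (€293): 30% coinsurance on €293 = €87.90. Cost to owner: €87.90. OOP to date €2,807.30.
#5 (€3,174): deductible met; 30% of €3,174 = €952.20. That would push OOP to €3,759.50, over the €3,750 cap, so owner pays €3,750 − €2,807.30 = €942.70.

€942.70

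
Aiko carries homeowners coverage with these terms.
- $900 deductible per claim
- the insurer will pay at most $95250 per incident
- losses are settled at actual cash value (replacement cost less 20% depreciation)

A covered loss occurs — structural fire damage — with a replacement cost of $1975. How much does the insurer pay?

$680

Depreciate 20%: the covered value is $1975 × 0.8 = $1580.
Less the $900 deductible: $1580 − $900 = $680.
$680 ≤ $95250, so the limit doesn't bind; insurer pays $680.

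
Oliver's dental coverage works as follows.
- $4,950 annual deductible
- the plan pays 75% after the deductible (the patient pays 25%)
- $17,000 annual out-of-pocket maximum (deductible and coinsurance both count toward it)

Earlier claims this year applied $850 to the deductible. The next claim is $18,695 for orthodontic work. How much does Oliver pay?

$7,748.75

$850 of the $4,950 deductible is already met, leaving $4,100.
That leaves $18,695 − $4,100 = $14,595 for coinsurance.
Coinsurance: $14,595 × 25% = $3,648.75.
Patient responsibility before any cap: $4,100 + $3,648.75 = $7,748.75.
Cumulative spending $850 + $7,748.75 = $8,598.75 stays under the $17,000 maximum.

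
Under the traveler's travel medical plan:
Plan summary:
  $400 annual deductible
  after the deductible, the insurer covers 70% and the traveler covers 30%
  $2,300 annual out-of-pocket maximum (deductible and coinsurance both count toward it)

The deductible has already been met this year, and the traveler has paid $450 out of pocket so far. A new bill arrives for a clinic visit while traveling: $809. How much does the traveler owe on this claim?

With the deductible met, the entire $809 is subject to coinsurance.
30% of $809 = $242.70 falls to the traveler.
Total out-of-pocket so far would be $450 + $242.70 = $692.70, below the $2,300 cap — no reduction.

$242.70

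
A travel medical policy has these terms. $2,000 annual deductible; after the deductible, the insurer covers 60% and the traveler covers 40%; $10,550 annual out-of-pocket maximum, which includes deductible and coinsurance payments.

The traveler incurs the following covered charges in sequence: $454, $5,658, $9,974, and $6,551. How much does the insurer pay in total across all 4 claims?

#1 ($454): fully absorbed by the deductible. Cost to traveler: $454. OOP to date $454. Insurer: $454 − $454 = $0.
#2 ($5,658): $1,546 finishes the deductible; $4,112 goes to coinsurance; 40% of $4,112 = $1,644.80. Traveler pays $3,190.80; OOP now $3,644.80. Plan pays $5,658 − $3,190.80 = $2,467.20.
#3 ($9,974): deductible met; 40% of $9,974 = $3,989.60. Cost to traveler: $3,989.60. OOP to date $7,634.40. Insurer: $9,974 − $3,989.60 = $5,984.40.
#4 ($6,551): deductible already satisfied, so traveler's share is 40% × $6,551 = $2,620.40. Traveler pays $2,620.40; OOP now $10,254.80. Plan pays $6,551 − $2,620.40 = $3,930.60.
Insurer total = bills − traveler's total = $22,637 − $10,254.80 = $12,382.20.

$12,382.20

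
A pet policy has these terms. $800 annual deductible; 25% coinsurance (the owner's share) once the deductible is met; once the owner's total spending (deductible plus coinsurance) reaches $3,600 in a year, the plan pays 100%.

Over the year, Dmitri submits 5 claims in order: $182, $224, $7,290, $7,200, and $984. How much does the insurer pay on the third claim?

$5,172

#1 ($182): all of it applies to the deductible. Owner owes $182 (running OOP $182). Insurer: $182 − $182 = $0.
#2 ($224): fully absorbed by the deductible. Owner pays $224; OOP now $406. Plan pays $224 − $224 = $0.
#3 ($7,290): $394 to deductible, leaving $6,896; coinsurance $6,896 × 25% = $1,724. Owner owes $2,118 (running OOP $2,524). Plan pays $7,290 − $2,118 = $5,172.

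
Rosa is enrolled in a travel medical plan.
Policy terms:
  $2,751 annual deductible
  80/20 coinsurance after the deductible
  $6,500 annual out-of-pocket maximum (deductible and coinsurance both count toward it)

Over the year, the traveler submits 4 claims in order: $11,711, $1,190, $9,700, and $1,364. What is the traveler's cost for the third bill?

#1 ($11,711): $2,751 finishes the deductible; $8,960 goes to coinsurance; 20% of $8,960 = $1,792. Traveler pays $4,543; OOP now $4,543.
#2 ($1,190): 20% coinsurance on $1,190 = $238. Traveler owes $238 (running OOP $4,781).
#3 ($9,700): deductible already satisfied, so traveler's share is 20% × $9,700 = $1,940. Adding that to $4,781 gives $6,721, past the $6,500 cap; traveler pays only $6,500 − $4,781 = $1,719.

$1,719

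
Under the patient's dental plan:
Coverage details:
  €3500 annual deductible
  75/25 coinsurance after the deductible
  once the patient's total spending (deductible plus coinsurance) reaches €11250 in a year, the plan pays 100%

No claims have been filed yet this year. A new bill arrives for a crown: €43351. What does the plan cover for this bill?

The full €3500 deductible is still open; €3500 of this bill applies to it.
The remaining €39851 (= €43351 − €3500) moves to coinsurance.
25% of €39851 = €9962.75 falls to the patient.
So the patient owes €3500 + €9962.75 = €13462.75 before any cap.
That would bring total out-of-pocket to €13462.75, past the €11250 cap. The patient is capped at €11250 − €0 = €11250 on this claim.
Insurer pays the balance: €43351 − €11250 = €32101.

€32101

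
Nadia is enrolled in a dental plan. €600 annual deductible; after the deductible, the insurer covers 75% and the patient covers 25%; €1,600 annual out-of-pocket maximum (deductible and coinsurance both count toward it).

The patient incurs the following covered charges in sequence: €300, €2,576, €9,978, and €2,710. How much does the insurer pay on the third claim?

€9,547

Claim 1 (€300): fully absorbed by the deductible. Patient pays €300; OOP now €300. Plan pays €300 − €300 = €0.
Claim 2 (€2,576): deductible takes €300, €2,276 remains; 25% of €2,276 = €569. Patient owes €869 (running OOP €1,169). Plan pays €2,576 − €869 = €1,707.
Claim 3 (€9,978): deductible met; 25% of €9,978 = €2,494.50. Adding that to €1,169 gives €3,663.50, past the €1,600 cap; patient pays only €1,600 − €1,169 = €431. Insurer: €9,978 − €431 = €9,547.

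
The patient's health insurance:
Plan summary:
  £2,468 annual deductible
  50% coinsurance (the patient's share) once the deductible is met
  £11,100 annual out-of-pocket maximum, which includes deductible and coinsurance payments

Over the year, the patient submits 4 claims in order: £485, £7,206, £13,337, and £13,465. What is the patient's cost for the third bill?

£6,020.50

#1 (£485): fully absorbed by the deductible. Patient pays £485; OOP now £485.
#2 (£7,206): £1,983 finishes the deductible; £5,223 goes to coinsurance; 50% of £5,223 = £2,611.50. Patient owes £4,594.50 (running OOP £5,079.50).
#3 (£13,337): deductible already satisfied, so patient's share is 50% × £13,337 = £6,668.50. OOP would hit £11,748 > £11,100, so the cap limits the patient to £11,100 − £5,079.50 = £6,020.50.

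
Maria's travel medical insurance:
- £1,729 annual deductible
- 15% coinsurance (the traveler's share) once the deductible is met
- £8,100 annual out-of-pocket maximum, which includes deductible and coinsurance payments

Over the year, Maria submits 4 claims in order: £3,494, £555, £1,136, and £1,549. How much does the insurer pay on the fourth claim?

Claim 1 — £3,494: £1,729 finishes the deductible; £1,765 goes to coinsurance; coinsurance £1,765 × 15% = £264.75. Traveler pays £1,993.75; OOP now £1,993.75. Plan pays £3,494 − £1,993.75 = £1,500.25.
Claim 2 — £555: deductible met; 15% of £555 = £83.25. Traveler owes £83.25 (running OOP £2,077). Insurer: £555 − £83.25 = £471.75.
Claim 3 — £1,136: deductible met; 15% of £1,136 = £170.40. Cost to traveler: £170.40. OOP to date £2,247.40. Plan pays £1,136 − £170.40 = £965.60.
Claim 4 — £1,549: 15% coinsurance on £1,549 = £232.35. Traveler owes £232.35 (running OOP £2,479.75). Insurer: £1,549 − £232.35 = £1,316.65.

£1,316.65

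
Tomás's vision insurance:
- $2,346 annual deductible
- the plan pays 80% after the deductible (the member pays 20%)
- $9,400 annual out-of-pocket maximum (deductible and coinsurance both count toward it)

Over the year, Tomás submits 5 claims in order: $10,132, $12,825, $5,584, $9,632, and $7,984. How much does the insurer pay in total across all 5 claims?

#1 ($10,132): $2,346 finishes the deductible; $7,786 goes to coinsurance; coinsurance $7,786 × 20% = $1,557.20. Cost to member: $3,903.20. OOP to date $3,903.20. Insurer: $10,132 − $3,903.20 = $6,228.80.
#2 ($12,825): deductible already satisfied, so member's share is 20% × $12,825 = $2,565. Member owes $2,565 (running OOP $6,468.20). Insurer: $12,825 − $2,565 = $10,260.
#3 ($5,584): 20% coinsurance on $5,584 = $1,116.80. Cost to member: $1,116.80. OOP to date $7,585. Plan pays $5,584 − $1,116.80 = $4,467.20.
#4 ($9,632): deductible met; 20% of $9,632 = $1,926.40. That would push OOP to $9,511.40, over the $9,400 cap, so member pays $9,400 − $7,585 = $1,815. Plan pays $9,632 − $1,815 = $7,817.
#5 ($7,984): 20% coinsurance on $7,984 = $1,596.80. Adding that to $9,400 gives $10,996.80, past the $9,400 cap; member pays only $9,400 − $9,400 = $0. Insurer: $7,984 − $0 = $7,984.
Insurer total = bills − member's total = $46,157 − $9,400 = $36,757.

$36,757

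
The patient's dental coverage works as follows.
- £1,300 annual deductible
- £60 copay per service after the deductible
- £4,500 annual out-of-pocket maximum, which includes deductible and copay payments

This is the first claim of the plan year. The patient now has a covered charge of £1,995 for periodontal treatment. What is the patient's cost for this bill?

Nothing has been paid toward the £1,300 deductible, so the first £1,300 of this charge is applied there.
The remaining £695 (= £1,995 − £1,300) moves to the copay.
Copay on this service: £60.
Patient responsibility before any cap: £1,300 + £60 = £1,360.
Total out-of-pocket so far would be £0 + £1,360 = £1,360, below the £4,500 cap — no reduction.

£1,360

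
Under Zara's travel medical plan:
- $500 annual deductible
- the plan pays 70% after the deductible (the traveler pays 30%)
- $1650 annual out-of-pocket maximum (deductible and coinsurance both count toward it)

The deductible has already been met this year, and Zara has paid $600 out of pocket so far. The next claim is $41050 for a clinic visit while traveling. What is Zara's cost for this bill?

The deductible is already satisfied, so the full bill goes to coinsurance.
30% of $41050 = $12315 falls to the traveler.
Year-to-date out-of-pocket would reach $600 + $12315 = $12915, above the $1650 maximum, so the traveler pays only $1650 − $600 = $1050.

$1050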